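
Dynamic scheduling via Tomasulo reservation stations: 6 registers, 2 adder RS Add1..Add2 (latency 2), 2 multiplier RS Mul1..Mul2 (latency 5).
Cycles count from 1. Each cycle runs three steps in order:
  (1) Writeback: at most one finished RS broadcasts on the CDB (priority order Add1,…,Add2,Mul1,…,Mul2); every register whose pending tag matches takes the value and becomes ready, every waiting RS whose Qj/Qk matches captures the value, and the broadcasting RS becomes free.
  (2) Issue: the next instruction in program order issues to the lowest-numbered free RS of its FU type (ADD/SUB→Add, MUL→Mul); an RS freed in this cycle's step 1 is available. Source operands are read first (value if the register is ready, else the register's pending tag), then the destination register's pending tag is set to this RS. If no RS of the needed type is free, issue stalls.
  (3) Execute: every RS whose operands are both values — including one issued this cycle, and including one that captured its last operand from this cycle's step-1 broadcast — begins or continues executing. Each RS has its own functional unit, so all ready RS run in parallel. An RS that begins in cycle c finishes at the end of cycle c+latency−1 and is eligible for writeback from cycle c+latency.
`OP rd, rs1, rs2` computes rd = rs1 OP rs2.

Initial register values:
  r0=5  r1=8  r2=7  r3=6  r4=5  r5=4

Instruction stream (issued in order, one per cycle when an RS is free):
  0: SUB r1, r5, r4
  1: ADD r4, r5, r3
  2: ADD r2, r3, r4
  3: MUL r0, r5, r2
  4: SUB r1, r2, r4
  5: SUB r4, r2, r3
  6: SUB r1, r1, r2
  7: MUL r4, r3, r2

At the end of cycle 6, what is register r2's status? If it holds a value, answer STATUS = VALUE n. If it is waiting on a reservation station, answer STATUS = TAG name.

  c1: issue SUB r1<-Add1  regs: r0:5,r1:Add1,r2:7,r3:6,r4:5,r5:4
  c2: issue ADD r4<-Add2  regs: r0:5,r1:Add1,r2:7,r3:6,r4:Add2,r5:4
  c3: CDB Add1=-1; issue ADD r2<-Add1  regs: r0:5,r1:-1,r2:Add1,r3:6,r4:Add2,r5:4
  c4: CDB Add2=10; issue MUL r0<-Mul1  regs: r0:Mul1,r1:-1,r2:Add1,r3:6,r4:10,r5:4
  c5: issue SUB r1<-Add2  regs: r0:Mul1,r1:Add2,r2:Add1,r3:6,r4:10,r5:4
  c6: CDB Add1=16; issue SUB r4<-Add1  regs: r0:Mul1,r1:Add2,r2:16,r3:6,r4:Add1,r5:4

STATUS = VALUE 16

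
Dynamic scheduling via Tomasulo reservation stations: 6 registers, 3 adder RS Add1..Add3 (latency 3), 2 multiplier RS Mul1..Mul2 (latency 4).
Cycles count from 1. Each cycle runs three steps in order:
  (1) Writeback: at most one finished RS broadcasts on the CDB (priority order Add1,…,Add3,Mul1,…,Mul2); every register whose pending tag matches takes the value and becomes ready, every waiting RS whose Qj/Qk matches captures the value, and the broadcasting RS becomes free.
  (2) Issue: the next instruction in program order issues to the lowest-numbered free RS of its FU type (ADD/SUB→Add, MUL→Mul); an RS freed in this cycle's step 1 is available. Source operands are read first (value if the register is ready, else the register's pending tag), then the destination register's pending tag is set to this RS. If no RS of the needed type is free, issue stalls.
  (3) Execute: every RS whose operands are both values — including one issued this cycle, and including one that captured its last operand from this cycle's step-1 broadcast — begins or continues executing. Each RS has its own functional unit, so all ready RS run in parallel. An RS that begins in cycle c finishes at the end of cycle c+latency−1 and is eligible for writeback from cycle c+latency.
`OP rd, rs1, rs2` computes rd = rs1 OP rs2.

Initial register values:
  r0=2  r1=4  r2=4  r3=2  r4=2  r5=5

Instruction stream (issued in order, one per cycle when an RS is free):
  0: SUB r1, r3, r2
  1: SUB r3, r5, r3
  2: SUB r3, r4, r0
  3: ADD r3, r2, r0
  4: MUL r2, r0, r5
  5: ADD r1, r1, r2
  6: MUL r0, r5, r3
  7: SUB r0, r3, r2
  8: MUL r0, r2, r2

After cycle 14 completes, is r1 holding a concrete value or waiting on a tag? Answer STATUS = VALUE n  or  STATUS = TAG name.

  c1: issue SUB r1<-Add1  regs: r0:2,r1:Add1,r2:4,r3:2,r4:2,r5:5
  c2: issue SUB r3<-Add2  regs: r0:2,r1:Add1,r2:4,r3:Add2,r4:2,r5:5
  c3: issue SUB r3<-Add3  regs: r0:2,r1:Add1,r2:4,r3:Add3,r4:2,r5:5
  c4: CDB Add1=-2; issue ADD r3<-Add1  regs: r0:2,r1:-2,r2:4,r3:Add1,r4:2,r5:5
  c5: CDB Add2=3; issue MUL r2<-Mul1  regs: r0:2,r1:-2,r2:Mul1,r3:Add1,r4:2,r5:5
  c6: CDB Add3=0; issue ADD r1<-Add2  regs: r0:2,r1:Add2,r2:Mul1,r3:Add1,r4:2,r5:5
  c7: CDB Add1=6; issue MUL r0<-Mul2  regs: r0:Mul2,r1:Add2,r2:Mul1,r3:6,r4:2,r5:5
  c8: issue SUB r0<-Add1  regs: r0:Add1,r1:Add2,r2:Mul1,r3:6,r4:2,r5:5
  c9: CDB Mul1=10; issue MUL r0<-Mul1  regs: r0:Mul1,r1:Add2,r2:10,r3:6,r4:2,r5:5
  c10: -  regs: r0:Mul1,r1:Add2,r2:10,r3:6,r4:2,r5:5
  c11: CDB Mul2=30  regs: r0:Mul1,r1:Add2,r2:10,r3:6,r4:2,r5:5
  c12: CDB Add1=-4  regs: r0:Mul1,r1:Add2,r2:10,r3:6,r4:2,r5:5
  c13: CDB Add2=8  regs: r0:Mul1,r1:8,r2:10,r3:6,r4:2,r5:5
  c14: CDB Mul1=100  regs: r0:100,r1:8,r2:10,r3:6,r4:2,r5:5

STATUS = VALUE 8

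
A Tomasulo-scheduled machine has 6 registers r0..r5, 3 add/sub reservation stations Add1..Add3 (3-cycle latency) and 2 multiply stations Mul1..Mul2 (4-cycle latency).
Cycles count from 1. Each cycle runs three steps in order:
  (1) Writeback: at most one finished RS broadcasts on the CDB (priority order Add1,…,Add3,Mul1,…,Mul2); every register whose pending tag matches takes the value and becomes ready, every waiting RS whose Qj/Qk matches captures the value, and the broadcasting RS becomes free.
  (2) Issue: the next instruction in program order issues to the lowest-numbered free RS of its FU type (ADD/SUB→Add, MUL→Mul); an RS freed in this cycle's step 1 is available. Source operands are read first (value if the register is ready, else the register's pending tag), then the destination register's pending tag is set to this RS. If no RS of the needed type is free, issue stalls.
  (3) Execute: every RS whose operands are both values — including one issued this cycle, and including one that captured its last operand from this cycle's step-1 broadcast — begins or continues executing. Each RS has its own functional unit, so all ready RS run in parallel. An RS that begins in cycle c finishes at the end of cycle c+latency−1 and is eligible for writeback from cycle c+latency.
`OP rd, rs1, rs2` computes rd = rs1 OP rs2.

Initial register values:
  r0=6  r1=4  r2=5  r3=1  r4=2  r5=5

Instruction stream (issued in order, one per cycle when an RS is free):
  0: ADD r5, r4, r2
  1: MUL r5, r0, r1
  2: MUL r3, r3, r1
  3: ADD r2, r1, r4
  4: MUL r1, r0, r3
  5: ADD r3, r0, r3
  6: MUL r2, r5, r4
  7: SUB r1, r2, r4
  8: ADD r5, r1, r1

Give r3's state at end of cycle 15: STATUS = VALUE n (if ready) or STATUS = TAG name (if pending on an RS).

STATUS = VALUE 10

  c1: issue ADD r5<-Add1  regs: r0:6,r1:4,r2:5,r3:1,r4:2,r5:Add1
  c2: issue MUL r5<-Mul1  regs: r0:6,r1:4,r2:5,r3:1,r4:2,r5:Mul1
  c3: issue MUL r3<-Mul2  regs: r0:6,r1:4,r2:5,r3:Mul2,r4:2,r5:Mul1
  c4: CDB Add1=7; issue ADD r2<-Add1  regs: r0:6,r1:4,r2:Add1,r3:Mul2,r4:2,r5:Mul1
  c5: stall  regs: r0:6,r1:4,r2:Add1,r3:Mul2,r4:2,r5:Mul1
  c6: CDB Mul1=24; issue MUL r1<-Mul1  regs: r0:6,r1:Mul1,r2:Add1,r3:Mul2,r4:2,r5:24
  c7: CDB Add1=6; issue ADD r3<-Add1  regs: r0:6,r1:Mul1,r2:6,r3:Add1,r4:2,r5:24
  c8: CDB Mul2=4; issue MUL r2<-Mul2  regs: r0:6,r1:Mul1,r2:Mul2,r3:Add1,r4:2,r5:24
  c9: issue SUB r1<-Add2  regs: r0:6,r1:Add2,r2:Mul2,r3:Add1,r4:2,r5:24
  c10: issue ADD r5<-Add3  regs: r0:6,r1:Add2,r2:Mul2,r3:Add1,r4:2,r5:Add3
  c11: CDB Add1=10  regs: r0:6,r1:Add2,r2:Mul2,r3:10,r4:2,r5:Add3
  c12: CDB Mul1=24  regs: r0:6,r1:Add2,r2:Mul2,r3:10,r4:2,r5:Add3
  c13: CDB Mul2=48  regs: r0:6,r1:Add2,r2:48,r3:10,r4:2,r5:Add3
  c14: -  regs: r0:6,r1:Add2,r2:48,r3:10,r4:2,r5:Add3
  c15: -  regs: r0:6,r1:Add2,r2:48,r3:10,r4:2,r5:Add3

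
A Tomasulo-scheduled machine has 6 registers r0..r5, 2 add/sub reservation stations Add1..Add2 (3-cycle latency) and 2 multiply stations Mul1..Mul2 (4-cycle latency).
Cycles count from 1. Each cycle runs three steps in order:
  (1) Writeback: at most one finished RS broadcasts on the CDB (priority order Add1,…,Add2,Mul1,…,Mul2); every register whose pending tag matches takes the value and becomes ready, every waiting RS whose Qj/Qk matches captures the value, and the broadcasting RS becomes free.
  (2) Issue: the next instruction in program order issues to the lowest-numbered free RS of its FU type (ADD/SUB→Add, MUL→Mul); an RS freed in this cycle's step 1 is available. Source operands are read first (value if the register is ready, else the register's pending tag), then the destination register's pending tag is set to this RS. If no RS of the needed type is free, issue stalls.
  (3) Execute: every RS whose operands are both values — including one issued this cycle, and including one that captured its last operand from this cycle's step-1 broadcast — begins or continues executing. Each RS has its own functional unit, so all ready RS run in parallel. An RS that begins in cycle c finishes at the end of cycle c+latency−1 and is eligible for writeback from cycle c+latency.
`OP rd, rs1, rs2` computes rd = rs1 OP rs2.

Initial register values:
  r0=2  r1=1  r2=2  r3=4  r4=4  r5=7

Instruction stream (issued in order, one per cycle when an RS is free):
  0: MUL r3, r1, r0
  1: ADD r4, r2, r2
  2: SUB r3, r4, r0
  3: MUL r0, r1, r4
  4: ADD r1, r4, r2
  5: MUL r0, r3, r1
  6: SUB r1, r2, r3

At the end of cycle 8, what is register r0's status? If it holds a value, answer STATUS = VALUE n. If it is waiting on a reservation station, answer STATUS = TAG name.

STATUS = TAG Mul1

cycle 1: issue MUL r3<-Mul1 // r0:2,r1:1,r2:2,r3:Mul1,r4:4,r5:7
cycle 2: issue ADD r4<-Add1 // r0:2,r1:1,r2:2,r3:Mul1,r4:Add1,r5:7
cycle 3: issue SUB r3<-Add2 // r0:2,r1:1,r2:2,r3:Add2,r4:Add1,r5:7
cycle 4: issue MUL r0<-Mul2 // r0:Mul2,r1:1,r2:2,r3:Add2,r4:Add1,r5:7
cycle 5: CDB Add1=4; issue ADD r1<-Add1 // r0:Mul2,r1:Add1,r2:2,r3:Add2,r4:4,r5:7
cycle 6: CDB Mul1=2; issue MUL r0<-Mul1 // r0:Mul1,r1:Add1,r2:2,r3:Add2,r4:4,r5:7
cycle 7: stall // r0:Mul1,r1:Add1,r2:2,r3:Add2,r4:4,r5:7
cycle 8: CDB Add1=6; issue SUB r1<-Add1 // r0:Mul1,r1:Add1,r2:2,r3:Add2,r4:4,r5:7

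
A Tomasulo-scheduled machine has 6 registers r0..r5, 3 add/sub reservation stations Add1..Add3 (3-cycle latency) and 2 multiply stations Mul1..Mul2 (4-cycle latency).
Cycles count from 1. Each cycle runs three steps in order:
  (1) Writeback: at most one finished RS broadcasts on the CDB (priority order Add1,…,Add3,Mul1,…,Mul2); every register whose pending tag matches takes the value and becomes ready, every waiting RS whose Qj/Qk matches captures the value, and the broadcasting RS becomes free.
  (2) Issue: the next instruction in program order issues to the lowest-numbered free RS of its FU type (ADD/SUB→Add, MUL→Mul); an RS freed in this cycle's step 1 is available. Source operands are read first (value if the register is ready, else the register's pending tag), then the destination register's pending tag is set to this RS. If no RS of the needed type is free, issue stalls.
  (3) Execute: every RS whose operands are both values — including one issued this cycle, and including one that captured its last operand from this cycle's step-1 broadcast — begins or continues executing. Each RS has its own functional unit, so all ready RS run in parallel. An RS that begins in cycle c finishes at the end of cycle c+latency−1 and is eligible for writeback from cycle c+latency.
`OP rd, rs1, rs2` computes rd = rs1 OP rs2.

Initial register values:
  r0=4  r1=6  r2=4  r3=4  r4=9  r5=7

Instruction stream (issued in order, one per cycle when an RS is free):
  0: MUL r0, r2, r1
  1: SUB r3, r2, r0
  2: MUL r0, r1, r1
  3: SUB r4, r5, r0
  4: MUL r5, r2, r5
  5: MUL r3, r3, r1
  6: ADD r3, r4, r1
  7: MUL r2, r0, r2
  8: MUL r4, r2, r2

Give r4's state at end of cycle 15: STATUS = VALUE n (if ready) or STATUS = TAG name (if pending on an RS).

cycle 1: issue MUL r0<-Mul1 // r0:Mul1,r1:6,r2:4,r3:4,r4:9,r5:7
cycle 2: issue SUB r3<-Add1 // r0:Mul1,r1:6,r2:4,r3:Add1,r4:9,r5:7
cycle 3: issue MUL r0<-Mul2 // r0:Mul2,r1:6,r2:4,r3:Add1,r4:9,r5:7
cycle 4: issue SUB r4<-Add2 // r0:Mul2,r1:6,r2:4,r3:Add1,r4:Add2,r5:7
cycle 5: CDB Mul1=24; issue MUL r5<-Mul1 // r0:Mul2,r1:6,r2:4,r3:Add1,r4:Add2,r5:Mul1
cycle 6: stall // r0:Mul2,r1:6,r2:4,r3:Add1,r4:Add2,r5:Mul1
cycle 7: CDB Mul2=36; issue MUL r3<-Mul2 // r0:36,r1:6,r2:4,r3:Mul2,r4:Add2,r5:Mul1
cycle 8: CDB Add1=-20; issue ADD r3<-Add1 // r0:36,r1:6,r2:4,r3:Add1,r4:Add2,r5:Mul1
cycle 9: CDB Mul1=28; issue MUL r2<-Mul1 // r0:36,r1:6,r2:Mul1,r3:Add1,r4:Add2,r5:28
cycle 10: CDB Add2=-29; stall // r0:36,r1:6,r2:Mul1,r3:Add1,r4:-29,r5:28
cycle 11: stall // r0:36,r1:6,r2:Mul1,r3:Add1,r4:-29,r5:28
cycle 12: CDB Mul2=-120; issue MUL r4<-Mul2 // r0:36,r1:6,r2:Mul1,r3:Add1,r4:Mul2,r5:28
cycle 13: CDB Add1=-23 // r0:36,r1:6,r2:Mul1,r3:-23,r4:Mul2,r5:28
cycle 14: CDB Mul1=144 // r0:36,r1:6,r2:144,r3:-23,r4:Mul2,r5:28
cycle 15: - // r0:36,r1:6,r2:144,r3:-23,r4:Mul2,r5:28

STATUS = TAG Mul2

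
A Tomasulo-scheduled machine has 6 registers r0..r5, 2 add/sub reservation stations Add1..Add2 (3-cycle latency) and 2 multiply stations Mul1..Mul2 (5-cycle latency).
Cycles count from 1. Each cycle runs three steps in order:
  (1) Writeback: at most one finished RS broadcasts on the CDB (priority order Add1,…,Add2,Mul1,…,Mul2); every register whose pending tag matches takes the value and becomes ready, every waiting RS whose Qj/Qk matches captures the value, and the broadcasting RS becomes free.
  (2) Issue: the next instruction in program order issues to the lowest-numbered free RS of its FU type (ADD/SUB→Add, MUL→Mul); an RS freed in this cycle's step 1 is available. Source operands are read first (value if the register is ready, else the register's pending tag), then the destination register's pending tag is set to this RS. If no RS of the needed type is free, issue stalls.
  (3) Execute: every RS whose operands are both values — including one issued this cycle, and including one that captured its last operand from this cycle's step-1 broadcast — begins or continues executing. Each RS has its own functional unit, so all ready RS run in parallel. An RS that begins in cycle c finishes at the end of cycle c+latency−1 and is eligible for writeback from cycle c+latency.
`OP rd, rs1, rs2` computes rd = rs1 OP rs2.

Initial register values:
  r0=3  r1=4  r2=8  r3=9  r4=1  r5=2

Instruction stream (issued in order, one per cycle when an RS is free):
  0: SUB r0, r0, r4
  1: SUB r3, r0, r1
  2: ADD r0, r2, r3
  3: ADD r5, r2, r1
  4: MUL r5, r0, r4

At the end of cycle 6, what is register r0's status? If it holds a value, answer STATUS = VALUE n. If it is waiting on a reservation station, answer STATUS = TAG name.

c1: issue SUB r0<-Add1 | r0:Add1,r1:4,r2:8,r3:9,r4:1,r5:2
c2: issue SUB r3<-Add2 | r0:Add1,r1:4,r2:8,r3:Add2,r4:1,r5:2
c3: stall | r0:Add1,r1:4,r2:8,r3:Add2,r4:1,r5:2
c4: CDB Add1=2; issue ADD r0<-Add1 | r0:Add1,r1:4,r2:8,r3:Add2,r4:1,r5:2
c5: stall | r0:Add1,r1:4,r2:8,r3:Add2,r4:1,r5:2
c6: stall | r0:Add1,r1:4,r2:8,r3:Add2,r4:1,r5:2

STATUS = TAG Add1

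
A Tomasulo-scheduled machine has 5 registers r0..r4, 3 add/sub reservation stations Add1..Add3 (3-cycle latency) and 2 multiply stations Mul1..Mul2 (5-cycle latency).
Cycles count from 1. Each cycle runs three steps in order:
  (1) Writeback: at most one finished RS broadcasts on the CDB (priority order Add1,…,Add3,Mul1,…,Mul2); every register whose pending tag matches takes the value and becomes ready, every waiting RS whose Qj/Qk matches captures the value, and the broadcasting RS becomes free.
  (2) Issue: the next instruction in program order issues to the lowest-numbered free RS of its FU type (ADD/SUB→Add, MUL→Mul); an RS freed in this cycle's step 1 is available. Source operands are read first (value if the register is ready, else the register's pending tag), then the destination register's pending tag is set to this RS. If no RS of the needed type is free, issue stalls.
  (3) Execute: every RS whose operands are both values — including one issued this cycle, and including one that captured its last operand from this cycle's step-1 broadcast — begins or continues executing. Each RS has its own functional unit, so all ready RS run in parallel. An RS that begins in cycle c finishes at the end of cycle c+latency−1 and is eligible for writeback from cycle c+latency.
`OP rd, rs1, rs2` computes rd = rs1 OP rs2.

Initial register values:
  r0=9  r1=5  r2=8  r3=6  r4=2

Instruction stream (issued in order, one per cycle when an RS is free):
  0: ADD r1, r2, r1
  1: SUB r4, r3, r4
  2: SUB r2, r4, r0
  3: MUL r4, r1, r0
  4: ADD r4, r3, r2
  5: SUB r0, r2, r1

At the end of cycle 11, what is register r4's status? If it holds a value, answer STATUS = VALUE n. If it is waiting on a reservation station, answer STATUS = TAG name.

cycle 1: issue ADD r1<-Add1 // r0:9,r1:Add1,r2:8,r3:6,r4:2
cycle 2: issue SUB r4<-Add2 // r0:9,r1:Add1,r2:8,r3:6,r4:Add2
cycle 3: issue SUB r2<-Add3 // r0:9,r1:Add1,r2:Add3,r3:6,r4:Add2
cycle 4: CDB Add1=13; issue MUL r4<-Mul1 // r0:9,r1:13,r2:Add3,r3:6,r4:Mul1
cycle 5: CDB Add2=4; issue ADD r4<-Add1 // r0:9,r1:13,r2:Add3,r3:6,r4:Add1
cycle 6: issue SUB r0<-Add2 // r0:Add2,r1:13,r2:Add3,r3:6,r4:Add1
cycle 7: - // r0:Add2,r1:13,r2:Add3,r3:6,r4:Add1
cycle 8: CDB Add3=-5 // r0:Add2,r1:13,r2:-5,r3:6,r4:Add1
cycle 9: CDB Mul1=117 // r0:Add2,r1:13,r2:-5,r3:6,r4:Add1
cycle 10: - // r0:Add2,r1:13,r2:-5,r3:6,r4:Add1
cycle 11: CDB Add1=1 // r0:Add2,r1:13,r2:-5,r3:6,r4:1

STATUS = VALUE 1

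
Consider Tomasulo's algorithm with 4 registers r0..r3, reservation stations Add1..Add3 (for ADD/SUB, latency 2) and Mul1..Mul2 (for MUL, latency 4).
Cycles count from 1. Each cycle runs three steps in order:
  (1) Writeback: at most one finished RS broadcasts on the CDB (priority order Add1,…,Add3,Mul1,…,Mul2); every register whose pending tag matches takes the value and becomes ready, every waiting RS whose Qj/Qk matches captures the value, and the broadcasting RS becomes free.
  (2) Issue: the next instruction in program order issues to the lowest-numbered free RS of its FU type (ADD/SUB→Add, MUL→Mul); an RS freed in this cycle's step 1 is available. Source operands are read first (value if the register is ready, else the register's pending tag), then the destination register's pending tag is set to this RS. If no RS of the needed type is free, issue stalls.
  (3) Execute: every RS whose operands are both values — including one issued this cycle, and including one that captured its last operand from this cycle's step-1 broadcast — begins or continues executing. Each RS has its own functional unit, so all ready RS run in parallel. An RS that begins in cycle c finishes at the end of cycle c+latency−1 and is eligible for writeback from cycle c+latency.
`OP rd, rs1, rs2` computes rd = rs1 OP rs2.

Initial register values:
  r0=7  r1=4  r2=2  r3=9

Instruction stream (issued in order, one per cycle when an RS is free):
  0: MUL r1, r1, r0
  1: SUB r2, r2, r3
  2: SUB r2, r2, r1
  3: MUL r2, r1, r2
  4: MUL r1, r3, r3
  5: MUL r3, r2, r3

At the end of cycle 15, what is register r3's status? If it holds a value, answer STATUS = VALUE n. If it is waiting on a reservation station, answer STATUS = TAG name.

STATUS = VALUE -8820

c1: issue MUL r1<-Mul1 | r0:7,r1:Mul1,r2:2,r3:9
c2: issue SUB r2<-Add1 | r0:7,r1:Mul1,r2:Add1,r3:9
c3: issue SUB r2<-Add2 | r0:7,r1:Mul1,r2:Add2,r3:9
c4: CDB Add1=-7; issue MUL r2<-Mul2 | r0:7,r1:Mul1,r2:Mul2,r3:9
c5: CDB Mul1=28; issue MUL r1<-Mul1 | r0:7,r1:Mul1,r2:Mul2,r3:9
c6: stall | r0:7,r1:Mul1,r2:Mul2,r3:9
c7: CDB Add2=-35; stall | r0:7,r1:Mul1,r2:Mul2,r3:9
c8: stall | r0:7,r1:Mul1,r2:Mul2,r3:9
c9: CDB Mul1=81; issue MUL r3<-Mul1 | r0:7,r1:81,r2:Mul2,r3:Mul1
c10: - | r0:7,r1:81,r2:Mul2,r3:Mul1
c11: CDB Mul2=-980 | r0:7,r1:81,r2:-980,r3:Mul1
c12: - | r0:7,r1:81,r2:-980,r3:Mul1
c13: - | r0:7,r1:81,r2:-980,r3:Mul1
c14: - | r0:7,r1:81,r2:-980,r3:Mul1
c15: CDB Mul1=-8820 | r0:7,r1:81,r2:-980,r3:-8820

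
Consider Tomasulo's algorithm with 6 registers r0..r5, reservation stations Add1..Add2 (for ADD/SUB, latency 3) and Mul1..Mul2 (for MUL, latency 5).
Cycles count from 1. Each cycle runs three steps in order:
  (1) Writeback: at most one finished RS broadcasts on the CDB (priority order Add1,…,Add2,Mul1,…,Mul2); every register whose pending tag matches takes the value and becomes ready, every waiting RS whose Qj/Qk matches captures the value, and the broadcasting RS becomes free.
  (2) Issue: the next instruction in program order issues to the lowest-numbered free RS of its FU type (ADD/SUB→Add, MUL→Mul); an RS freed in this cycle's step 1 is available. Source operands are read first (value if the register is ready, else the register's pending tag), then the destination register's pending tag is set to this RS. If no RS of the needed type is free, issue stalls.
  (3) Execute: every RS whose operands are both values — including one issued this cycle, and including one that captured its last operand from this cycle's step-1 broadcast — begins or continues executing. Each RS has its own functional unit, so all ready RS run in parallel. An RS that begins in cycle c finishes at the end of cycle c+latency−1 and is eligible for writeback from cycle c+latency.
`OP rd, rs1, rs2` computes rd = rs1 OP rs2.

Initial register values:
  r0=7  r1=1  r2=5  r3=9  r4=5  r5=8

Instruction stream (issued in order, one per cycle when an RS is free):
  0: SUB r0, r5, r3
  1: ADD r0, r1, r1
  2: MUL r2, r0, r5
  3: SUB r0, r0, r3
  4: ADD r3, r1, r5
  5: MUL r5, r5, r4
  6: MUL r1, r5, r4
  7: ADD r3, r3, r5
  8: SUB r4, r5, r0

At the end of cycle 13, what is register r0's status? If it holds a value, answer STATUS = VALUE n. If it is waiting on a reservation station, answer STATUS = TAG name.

  c1: issue SUB r0<-Add1  regs: r0:Add1,r1:1,r2:5,r3:9,r4:5,r5:8
  c2: issue ADD r0<-Add2  regs: r0:Add2,r1:1,r2:5,r3:9,r4:5,r5:8
  c3: issue MUL r2<-Mul1  regs: r0:Add2,r1:1,r2:Mul1,r3:9,r4:5,r5:8
  c4: CDB Add1=-1; issue SUB r0<-Add1  regs: r0:Add1,r1:1,r2:Mul1,r3:9,r4:5,r5:8
  c5: CDB Add2=2; issue ADD r3<-Add2  regs: r0:Add1,r1:1,r2:Mul1,r3:Add2,r4:5,r5:8
  c6: issue MUL r5<-Mul2  regs: r0:Add1,r1:1,r2:Mul1,r3:Add2,r4:5,r5:Mul2
  c7: stall  regs: r0:Add1,r1:1,r2:Mul1,r3:Add2,r4:5,r5:Mul2
  c8: CDB Add1=-7; stall  regs: r0:-7,r1:1,r2:Mul1,r3:Add2,r4:5,r5:Mul2
  c9: CDB Add2=9; stall  regs: r0:-7,r1:1,r2:Mul1,r3:9,r4:5,r5:Mul2
  c10: CDB Mul1=16; issue MUL r1<-Mul1  regs: r0:-7,r1:Mul1,r2:16,r3:9,r4:5,r5:Mul2
  c11: CDB Mul2=40; issue ADD r3<-Add1  regs: r0:-7,r1:Mul1,r2:16,r3:Add1,r4:5,r5:40
  c12: issue SUB r4<-Add2  regs: r0:-7,r1:Mul1,r2:16,r3:Add1,r4:Add2,r5:40
  c13: -  regs: r0:-7,r1:Mul1,r2:16,r3:Add1,r4:Add2,r5:40

STATUS = VALUE -7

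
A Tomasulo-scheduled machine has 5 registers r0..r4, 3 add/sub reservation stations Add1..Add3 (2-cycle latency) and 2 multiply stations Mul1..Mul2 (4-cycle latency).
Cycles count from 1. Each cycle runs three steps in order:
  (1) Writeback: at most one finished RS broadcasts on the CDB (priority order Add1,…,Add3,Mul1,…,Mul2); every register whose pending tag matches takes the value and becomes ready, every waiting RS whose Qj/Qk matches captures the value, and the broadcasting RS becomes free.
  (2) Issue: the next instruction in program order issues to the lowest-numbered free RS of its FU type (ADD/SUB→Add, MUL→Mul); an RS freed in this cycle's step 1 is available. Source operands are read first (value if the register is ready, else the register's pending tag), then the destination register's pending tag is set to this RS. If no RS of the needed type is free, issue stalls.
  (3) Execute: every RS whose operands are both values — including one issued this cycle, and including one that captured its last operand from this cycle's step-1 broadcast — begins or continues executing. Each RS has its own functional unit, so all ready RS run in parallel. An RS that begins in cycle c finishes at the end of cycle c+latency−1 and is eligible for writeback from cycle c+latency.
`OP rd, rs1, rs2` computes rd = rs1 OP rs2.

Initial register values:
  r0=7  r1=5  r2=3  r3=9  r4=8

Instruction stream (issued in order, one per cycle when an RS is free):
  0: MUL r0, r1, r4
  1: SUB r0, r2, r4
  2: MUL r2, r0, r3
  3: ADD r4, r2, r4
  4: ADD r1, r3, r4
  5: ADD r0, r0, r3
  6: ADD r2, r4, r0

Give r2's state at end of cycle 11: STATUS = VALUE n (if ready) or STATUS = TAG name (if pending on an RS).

cycle 1: issue MUL r0<-Mul1 // r0:Mul1,r1:5,r2:3,r3:9,r4:8
cycle 2: issue SUB r0<-Add1 // r0:Add1,r1:5,r2:3,r3:9,r4:8
cycle 3: issue MUL r2<-Mul2 // r0:Add1,r1:5,r2:Mul2,r3:9,r4:8
cycle 4: CDB Add1=-5; issue ADD r4<-Add1 // r0:-5,r1:5,r2:Mul2,r3:9,r4:Add1
cycle 5: CDB Mul1=40; issue ADD r1<-Add2 // r0:-5,r1:Add2,r2:Mul2,r3:9,r4:Add1
cycle 6: issue ADD r0<-Add3 // r0:Add3,r1:Add2,r2:Mul2,r3:9,r4:Add1
cycle 7: stall // r0:Add3,r1:Add2,r2:Mul2,r3:9,r4:Add1
cycle 8: CDB Add3=4; issue ADD r2<-Add3 // r0:4,r1:Add2,r2:Add3,r3:9,r4:Add1
cycle 9: CDB Mul2=-45 // r0:4,r1:Add2,r2:Add3,r3:9,r4:Add1
cycle 10: - // r0:4,r1:Add2,r2:Add3,r3:9,r4:Add1
cycle 11: CDB Add1=-37 // r0:4,r1:Add2,r2:Add3,r3:9,r4:-37

STATUS = TAG Add3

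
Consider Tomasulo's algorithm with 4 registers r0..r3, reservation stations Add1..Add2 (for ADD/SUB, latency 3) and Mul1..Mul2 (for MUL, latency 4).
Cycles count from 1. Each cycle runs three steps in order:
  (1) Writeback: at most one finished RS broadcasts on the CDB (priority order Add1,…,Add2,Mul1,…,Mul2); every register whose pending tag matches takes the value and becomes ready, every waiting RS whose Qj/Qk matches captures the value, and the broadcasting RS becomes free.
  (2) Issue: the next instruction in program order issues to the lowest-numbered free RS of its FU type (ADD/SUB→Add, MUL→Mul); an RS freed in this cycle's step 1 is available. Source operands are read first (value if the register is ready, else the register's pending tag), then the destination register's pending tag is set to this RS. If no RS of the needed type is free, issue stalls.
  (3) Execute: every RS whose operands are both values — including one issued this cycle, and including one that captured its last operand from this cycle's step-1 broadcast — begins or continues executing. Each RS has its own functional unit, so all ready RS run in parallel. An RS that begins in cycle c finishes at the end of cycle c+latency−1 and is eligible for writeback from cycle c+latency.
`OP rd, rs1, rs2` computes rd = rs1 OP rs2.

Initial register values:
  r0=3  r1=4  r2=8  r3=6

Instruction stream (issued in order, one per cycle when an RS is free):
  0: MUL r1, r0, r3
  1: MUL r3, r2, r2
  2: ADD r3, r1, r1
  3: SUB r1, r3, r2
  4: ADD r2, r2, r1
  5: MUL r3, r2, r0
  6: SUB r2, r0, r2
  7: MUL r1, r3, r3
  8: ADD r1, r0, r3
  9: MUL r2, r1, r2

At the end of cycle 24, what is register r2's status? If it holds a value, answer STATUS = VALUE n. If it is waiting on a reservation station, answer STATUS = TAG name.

  c1: issue MUL r1<-Mul1  regs: r0:3,r1:Mul1,r2:8,r3:6
  c2: issue MUL r3<-Mul2  regs: r0:3,r1:Mul1,r2:8,r3:Mul2
  c3: issue ADD r3<-Add1  regs: r0:3,r1:Mul1,r2:8,r3:Add1
  c4: issue SUB r1<-Add2  regs: r0:3,r1:Add2,r2:8,r3:Add1
  c5: CDB Mul1=18; stall  regs: r0:3,r1:Add2,r2:8,r3:Add1
  c6: CDB Mul2=64; stall  regs: r0:3,r1:Add2,r2:8,r3:Add1
  c7: stall  regs: r0:3,r1:Add2,r2:8,r3:Add1
  c8: CDB Add1=36; issue ADD r2<-Add1  regs: r0:3,r1:Add2,r2:Add1,r3:36
  c9: issue MUL r3<-Mul1  regs: r0:3,r1:Add2,r2:Add1,r3:Mul1
  c10: stall  regs: r0:3,r1:Add2,r2:Add1,r3:Mul1
  c11: CDB Add2=28; issue SUB r2<-Add2  regs: r0:3,r1:28,r2:Add2,r3:Mul1
  c12: issue MUL r1<-Mul2  regs: r0:3,r1:Mul2,r2:Add2,r3:Mul1
  c13: stall  regs: r0:3,r1:Mul2,r2:Add2,r3:Mul1
  c14: CDB Add1=36; issue ADD r1<-Add1  regs: r0:3,r1:Add1,r2:Add2,r3:Mul1
  c15: stall  regs: r0:3,r1:Add1,r2:Add2,r3:Mul1
  c16: stall  regs: r0:3,r1:Add1,r2:Add2,r3:Mul1
  c17: CDB Add2=-33; stall  regs: r0:3,r1:Add1,r2:-33,r3:Mul1
  c18: CDB Mul1=108; issue MUL r2<-Mul1  regs: r0:3,r1:Add1,r2:Mul1,r3:108
  c19: -  regs: r0:3,r1:Add1,r2:Mul1,r3:108
  c20: -  regs: r0:3,r1:Add1,r2:Mul1,r3:108
  c21: CDB Add1=111  regs: r0:3,r1:111,r2:Mul1,r3:108
  c22: CDB Mul2=11664  regs: r0:3,r1:111,r2:Mul1,r3:108
  c23: -  regs: r0:3,r1:111,r2:Mul1,r3:108
  c24: -  regs: r0:3,r1:111,r2:Mul1,r3:108

STATUS = TAG Mul1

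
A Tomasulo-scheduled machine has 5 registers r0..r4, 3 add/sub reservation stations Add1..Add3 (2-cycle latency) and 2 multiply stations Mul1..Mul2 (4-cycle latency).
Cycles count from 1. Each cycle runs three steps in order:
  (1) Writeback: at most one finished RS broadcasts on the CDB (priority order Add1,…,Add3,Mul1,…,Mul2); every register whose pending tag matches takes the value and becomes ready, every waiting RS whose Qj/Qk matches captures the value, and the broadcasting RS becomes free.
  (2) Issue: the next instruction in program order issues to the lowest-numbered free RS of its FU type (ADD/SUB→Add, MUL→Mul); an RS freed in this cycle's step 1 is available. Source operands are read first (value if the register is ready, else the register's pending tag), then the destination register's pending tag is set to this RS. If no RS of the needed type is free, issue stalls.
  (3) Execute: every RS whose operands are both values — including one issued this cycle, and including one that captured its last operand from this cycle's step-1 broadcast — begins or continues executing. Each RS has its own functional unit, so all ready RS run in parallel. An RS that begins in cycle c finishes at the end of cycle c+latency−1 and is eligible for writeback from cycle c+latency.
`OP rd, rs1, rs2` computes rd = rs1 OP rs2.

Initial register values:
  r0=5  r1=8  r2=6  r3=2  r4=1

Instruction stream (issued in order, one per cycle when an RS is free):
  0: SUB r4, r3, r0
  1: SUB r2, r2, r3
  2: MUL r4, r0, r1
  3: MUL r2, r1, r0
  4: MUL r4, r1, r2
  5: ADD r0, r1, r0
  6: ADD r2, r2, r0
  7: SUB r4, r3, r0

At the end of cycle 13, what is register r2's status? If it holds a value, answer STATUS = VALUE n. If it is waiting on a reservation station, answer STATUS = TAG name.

STATUS = VALUE 53

  c1: issue SUB r4<-Add1  regs: r0:5,r1:8,r2:6,r3:2,r4:Add1
  c2: issue SUB r2<-Add2  regs: r0:5,r1:8,r2:Add2,r3:2,r4:Add1
  c3: CDB Add1=-3; issue MUL r4<-Mul1  regs: r0:5,r1:8,r2:Add2,r3:2,r4:Mul1
  c4: CDB Add2=4; issue MUL r2<-Mul2  regs: r0:5,r1:8,r2:Mul2,r3:2,r4:Mul1
  c5: stall  regs: r0:5,r1:8,r2:Mul2,r3:2,r4:Mul1
  c6: stall  regs: r0:5,r1:8,r2:Mul2,r3:2,r4:Mul1
  c7: CDB Mul1=40; issue MUL r4<-Mul1  regs: r0:5,r1:8,r2:Mul2,r3:2,r4:Mul1
  c8: CDB Mul2=40; issue ADD r0<-Add1  regs: r0:Add1,r1:8,r2:40,r3:2,r4:Mul1
  c9: issue ADD r2<-Add2  regs: r0:Add1,r1:8,r2:Add2,r3:2,r4:Mul1
  c10: CDB Add1=13; issue SUB r4<-Add1  regs: r0:13,r1:8,r2:Add2,r3:2,r4:Add1
  c11: -  regs: r0:13,r1:8,r2:Add2,r3:2,r4:Add1
  c12: CDB Add1=-11  regs: r0:13,r1:8,r2:Add2,r3:2,r4:-11
  c13: CDB Add2=53  regs: r0:13,r1:8,r2:53,r3:2,r4:-11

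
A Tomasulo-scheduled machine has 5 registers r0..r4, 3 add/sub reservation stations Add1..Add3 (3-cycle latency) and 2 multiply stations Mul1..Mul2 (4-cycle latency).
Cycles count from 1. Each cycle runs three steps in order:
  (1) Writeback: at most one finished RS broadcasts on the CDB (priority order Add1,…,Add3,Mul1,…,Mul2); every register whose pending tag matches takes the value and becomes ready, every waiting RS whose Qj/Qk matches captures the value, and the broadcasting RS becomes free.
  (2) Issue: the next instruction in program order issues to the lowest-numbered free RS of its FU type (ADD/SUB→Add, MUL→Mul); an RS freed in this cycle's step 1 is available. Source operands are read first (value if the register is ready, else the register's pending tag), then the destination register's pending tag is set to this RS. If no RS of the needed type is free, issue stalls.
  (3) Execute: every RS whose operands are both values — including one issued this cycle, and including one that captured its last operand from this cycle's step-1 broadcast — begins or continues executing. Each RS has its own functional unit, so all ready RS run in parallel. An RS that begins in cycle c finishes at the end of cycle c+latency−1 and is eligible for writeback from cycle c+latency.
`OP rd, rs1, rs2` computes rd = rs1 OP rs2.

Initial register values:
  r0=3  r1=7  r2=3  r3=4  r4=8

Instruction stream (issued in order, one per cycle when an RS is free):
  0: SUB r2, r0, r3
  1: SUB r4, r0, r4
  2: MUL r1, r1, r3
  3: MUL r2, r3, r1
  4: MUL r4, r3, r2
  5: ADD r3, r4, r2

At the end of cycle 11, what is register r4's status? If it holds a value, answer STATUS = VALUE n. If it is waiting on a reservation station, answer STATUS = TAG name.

STATUS = TAG Mul1

c1: issue SUB r2<-Add1 | r0:3,r1:7,r2:Add1,r3:4,r4:8
c2: issue SUB r4<-Add2 | r0:3,r1:7,r2:Add1,r3:4,r4:Add2
c3: issue MUL r1<-Mul1 | r0:3,r1:Mul1,r2:Add1,r3:4,r4:Add2
c4: CDB Add1=-1; issue MUL r2<-Mul2 | r0:3,r1:Mul1,r2:Mul2,r3:4,r4:Add2
c5: CDB Add2=-5; stall | r0:3,r1:Mul1,r2:Mul2,r3:4,r4:-5
c6: stall | r0:3,r1:Mul1,r2:Mul2,r3:4,r4:-5
c7: CDB Mul1=28; issue MUL r4<-Mul1 | r0:3,r1:28,r2:Mul2,r3:4,r4:Mul1
c8: issue ADD r3<-Add1 | r0:3,r1:28,r2:Mul2,r3:Add1,r4:Mul1
c9: - | r0:3,r1:28,r2:Mul2,r3:Add1,r4:Mul1
c10: - | r0:3,r1:28,r2:Mul2,r3:Add1,r4:Mul1
c11: CDB Mul2=112 | r0:3,r1:28,r2:112,r3:Add1,r4:Mul1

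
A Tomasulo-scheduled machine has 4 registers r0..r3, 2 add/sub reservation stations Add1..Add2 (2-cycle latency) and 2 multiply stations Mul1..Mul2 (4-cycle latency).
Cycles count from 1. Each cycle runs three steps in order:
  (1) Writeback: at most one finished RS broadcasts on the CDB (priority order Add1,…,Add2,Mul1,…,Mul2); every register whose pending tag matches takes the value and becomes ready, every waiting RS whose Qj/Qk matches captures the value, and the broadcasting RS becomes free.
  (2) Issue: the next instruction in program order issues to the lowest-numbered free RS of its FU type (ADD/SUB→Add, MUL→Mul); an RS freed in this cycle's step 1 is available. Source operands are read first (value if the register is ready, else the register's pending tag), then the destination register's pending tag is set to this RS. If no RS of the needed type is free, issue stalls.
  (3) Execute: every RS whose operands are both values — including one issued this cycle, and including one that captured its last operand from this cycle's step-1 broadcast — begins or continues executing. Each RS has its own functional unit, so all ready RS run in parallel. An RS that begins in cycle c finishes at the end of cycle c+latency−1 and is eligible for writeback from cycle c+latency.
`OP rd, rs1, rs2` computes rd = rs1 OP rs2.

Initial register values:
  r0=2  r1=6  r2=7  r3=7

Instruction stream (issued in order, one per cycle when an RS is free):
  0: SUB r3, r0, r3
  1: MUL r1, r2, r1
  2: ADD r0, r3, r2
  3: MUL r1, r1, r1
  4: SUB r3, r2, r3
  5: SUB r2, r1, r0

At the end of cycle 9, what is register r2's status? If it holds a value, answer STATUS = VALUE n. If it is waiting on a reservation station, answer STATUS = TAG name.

STATUS = TAG Add2

  c1: issue SUB r3<-Add1  regs: r0:2,r1:6,r2:7,r3:Add1
  c2: issue MUL r1<-Mul1  regs: r0:2,r1:Mul1,r2:7,r3:Add1
  c3: CDB Add1=-5; issue ADD r0<-Add1  regs: r0:Add1,r1:Mul1,r2:7,r3:-5
  c4: issue MUL r1<-Mul2  regs: r0:Add1,r1:Mul2,r2:7,r3:-5
  c5: CDB Add1=2; issue SUB r3<-Add1  regs: r0:2,r1:Mul2,r2:7,r3:Add1
  c6: CDB Mul1=42; issue SUB r2<-Add2  regs: r0:2,r1:Mul2,r2:Add2,r3:Add1
  c7: CDB Add1=12  regs: r0:2,r1:Mul2,r2:Add2,r3:12
  c8: -  regs: r0:2,r1:Mul2,r2:Add2,r3:12
  c9: -  regs: r0:2,r1:Mul2,r2:Add2,r3:12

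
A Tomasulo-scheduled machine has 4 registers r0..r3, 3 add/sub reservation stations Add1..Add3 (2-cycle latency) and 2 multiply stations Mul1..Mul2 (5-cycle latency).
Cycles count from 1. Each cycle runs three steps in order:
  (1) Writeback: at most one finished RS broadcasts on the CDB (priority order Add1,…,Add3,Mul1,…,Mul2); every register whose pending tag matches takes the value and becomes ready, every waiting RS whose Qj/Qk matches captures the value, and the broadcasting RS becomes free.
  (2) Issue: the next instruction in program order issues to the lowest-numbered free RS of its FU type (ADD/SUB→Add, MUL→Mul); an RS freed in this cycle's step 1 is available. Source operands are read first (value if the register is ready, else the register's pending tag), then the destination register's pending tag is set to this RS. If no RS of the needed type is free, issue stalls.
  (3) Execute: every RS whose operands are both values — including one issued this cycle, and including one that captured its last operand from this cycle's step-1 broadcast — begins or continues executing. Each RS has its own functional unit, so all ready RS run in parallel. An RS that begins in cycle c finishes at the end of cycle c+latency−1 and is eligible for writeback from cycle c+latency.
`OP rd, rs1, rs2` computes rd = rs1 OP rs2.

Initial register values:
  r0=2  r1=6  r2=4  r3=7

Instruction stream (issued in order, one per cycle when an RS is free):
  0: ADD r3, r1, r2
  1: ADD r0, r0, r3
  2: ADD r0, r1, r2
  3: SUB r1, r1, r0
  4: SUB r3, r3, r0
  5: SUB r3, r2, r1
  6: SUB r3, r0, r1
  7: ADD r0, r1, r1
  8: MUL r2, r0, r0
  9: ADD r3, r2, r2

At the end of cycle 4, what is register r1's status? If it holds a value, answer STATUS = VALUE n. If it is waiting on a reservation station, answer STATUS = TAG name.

cycle 1: issue ADD r3<-Add1 // r0:2,r1:6,r2:4,r3:Add1
cycle 2: issue ADD r0<-Add2 // r0:Add2,r1:6,r2:4,r3:Add1
cycle 3: CDB Add1=10; issue ADD r0<-Add1 // r0:Add1,r1:6,r2:4,r3:10
cycle 4: issue SUB r1<-Add3 // r0:Add1,r1:Add3,r2:4,r3:10

STATUS = TAG Add3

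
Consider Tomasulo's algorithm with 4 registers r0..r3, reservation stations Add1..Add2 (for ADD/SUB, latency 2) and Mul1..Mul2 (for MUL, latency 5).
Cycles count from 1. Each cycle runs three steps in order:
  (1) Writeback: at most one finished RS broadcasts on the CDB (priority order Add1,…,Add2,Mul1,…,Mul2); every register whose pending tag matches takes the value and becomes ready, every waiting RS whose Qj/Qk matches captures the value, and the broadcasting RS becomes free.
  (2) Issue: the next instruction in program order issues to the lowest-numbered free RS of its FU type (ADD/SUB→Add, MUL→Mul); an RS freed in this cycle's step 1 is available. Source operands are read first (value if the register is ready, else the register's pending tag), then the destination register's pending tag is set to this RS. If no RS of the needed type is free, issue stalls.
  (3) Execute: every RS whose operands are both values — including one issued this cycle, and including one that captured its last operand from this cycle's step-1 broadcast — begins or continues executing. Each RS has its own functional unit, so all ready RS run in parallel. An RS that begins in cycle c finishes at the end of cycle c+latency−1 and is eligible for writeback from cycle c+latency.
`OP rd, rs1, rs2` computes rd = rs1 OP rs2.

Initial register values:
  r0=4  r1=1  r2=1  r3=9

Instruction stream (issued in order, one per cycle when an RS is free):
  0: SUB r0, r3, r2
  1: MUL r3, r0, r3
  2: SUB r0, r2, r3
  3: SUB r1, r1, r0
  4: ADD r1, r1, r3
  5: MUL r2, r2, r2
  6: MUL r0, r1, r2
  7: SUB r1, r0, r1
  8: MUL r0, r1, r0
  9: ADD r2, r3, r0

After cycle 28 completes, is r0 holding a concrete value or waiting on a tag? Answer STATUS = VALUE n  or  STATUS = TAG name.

STATUS = VALUE 0

cycle 1: issue SUB r0<-Add1 // r0:Add1,r1:1,r2:1,r3:9
cycle 2: issue MUL r3<-Mul1 // r0:Add1,r1:1,r2:1,r3:Mul1
cycle 3: CDB Add1=8; issue SUB r0<-Add1 // r0:Add1,r1:1,r2:1,r3:Mul1
cycle 4: issue SUB r1<-Add2 // r0:Add1,r1:Add2,r2:1,r3:Mul1
cycle 5: stall // r0:Add1,r1:Add2,r2:1,r3:Mul1
cycle 6: stall // r0:Add1,r1:Add2,r2:1,r3:Mul1
cycle 7: stall // r0:Add1,r1:Add2,r2:1,r3:Mul1
cycle 8: CDB Mul1=72; stall // r0:Add1,r1:Add2,r2:1,r3:72
cycle 9: stall // r0:Add1,r1:Add2,r2:1,r3:72
cycle 10: CDB Add1=-71; issue ADD r1<-Add1 // r0:-71,r1:Add1,r2:1,r3:72
cycle 11: issue MUL r2<-Mul1 // r0:-71,r1:Add1,r2:Mul1,r3:72
cycle 12: CDB Add2=72; issue MUL r0<-Mul2 // r0:Mul2,r1:Add1,r2:Mul1,r3:72
cycle 13: issue SUB r1<-Add2 // r0:Mul2,r1:Add2,r2:Mul1,r3:72
cycle 14: CDB Add1=144; stall // r0:Mul2,r1:Add2,r2:Mul1,r3:72
cycle 15: stall // r0:Mul2,r1:Add2,r2:Mul1,r3:72
cycle 16: CDB Mul1=1; issue MUL r0<-Mul1 // r0:Mul1,r1:Add2,r2:1,r3:72
cycle 17: issue ADD r2<-Add1 // r0:Mul1,r1:Add2,r2:Add1,r3:72
cycle 18: - // r0:Mul1,r1:Add2,r2:Add1,r3:72
cycle 19: - // r0:Mul1,r1:Add2,r2:Add1,r3:72
cycle 20: - // r0:Mul1,r1:Add2,r2:Add1,r3:72
cycle 21: CDB Mul2=144 // r0:Mul1,r1:Add2,r2:Add1,r3:72
cycle 22: - // r0:Mul1,r1:Add2,r2:Add1,r3:72
cycle 23: CDB Add2=0 // r0:Mul1,r1:0,r2:Add1,r3:72
cycle 24: - // r0:Mul1,r1:0,r2:Add1,r3:72
cycle 25: - // r0:Mul1,r1:0,r2:Add1,r3:72
cycle 26: - // r0:Mul1,r1:0,r2:Add1,r3:72
cycle 27: - // r0:Mul1,r1:0,r2:Add1,r3:72
cycle 28: CDB Mul1=0 // r0:0,r1:0,r2:Add1,r3:72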